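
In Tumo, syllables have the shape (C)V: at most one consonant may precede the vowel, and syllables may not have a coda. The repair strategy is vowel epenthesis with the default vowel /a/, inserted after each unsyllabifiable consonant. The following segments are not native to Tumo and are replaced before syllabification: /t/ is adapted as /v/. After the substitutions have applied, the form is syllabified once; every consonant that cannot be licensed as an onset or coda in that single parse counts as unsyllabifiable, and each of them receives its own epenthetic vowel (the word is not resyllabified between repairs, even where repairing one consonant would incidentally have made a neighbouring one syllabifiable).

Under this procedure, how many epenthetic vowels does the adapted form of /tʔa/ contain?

1

After substitution the input is /vʔa/.
The unsyllabifiable consonants are /v/; each receives one epenthetic vowel.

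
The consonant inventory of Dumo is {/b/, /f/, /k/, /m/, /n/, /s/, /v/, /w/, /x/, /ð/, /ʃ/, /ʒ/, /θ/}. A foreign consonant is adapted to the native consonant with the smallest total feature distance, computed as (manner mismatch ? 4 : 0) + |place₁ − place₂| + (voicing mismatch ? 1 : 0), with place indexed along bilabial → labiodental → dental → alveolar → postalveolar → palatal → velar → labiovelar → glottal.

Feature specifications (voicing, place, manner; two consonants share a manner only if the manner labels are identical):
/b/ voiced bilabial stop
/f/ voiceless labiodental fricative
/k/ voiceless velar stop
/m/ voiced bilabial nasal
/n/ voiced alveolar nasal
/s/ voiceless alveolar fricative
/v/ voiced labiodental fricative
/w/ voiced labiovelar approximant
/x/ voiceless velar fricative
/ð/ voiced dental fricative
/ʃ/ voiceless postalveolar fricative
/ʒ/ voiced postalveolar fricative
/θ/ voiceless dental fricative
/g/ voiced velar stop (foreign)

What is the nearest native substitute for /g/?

k

/k/ is closest: same manner (stop), place distance 0 (velar→velar), voicing differs (+1); total 1. Next closest is /w/ at distance 5.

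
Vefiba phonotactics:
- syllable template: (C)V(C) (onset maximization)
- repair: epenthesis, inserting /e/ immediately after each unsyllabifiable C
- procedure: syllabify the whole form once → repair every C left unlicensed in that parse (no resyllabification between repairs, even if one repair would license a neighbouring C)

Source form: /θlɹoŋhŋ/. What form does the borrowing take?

Syllabifying with onset maximization leaves /θ/, /l/, /h/, /ŋ/ stranded (at most one coda consonant is licensed; onsets are limited to one consonant).
Inserting the epenthetic vowel yields /θ/ → /θe/, /l/ → /le/, /h/ → /he/, /ŋ/ → /ŋe/.

θeleɹoŋheŋe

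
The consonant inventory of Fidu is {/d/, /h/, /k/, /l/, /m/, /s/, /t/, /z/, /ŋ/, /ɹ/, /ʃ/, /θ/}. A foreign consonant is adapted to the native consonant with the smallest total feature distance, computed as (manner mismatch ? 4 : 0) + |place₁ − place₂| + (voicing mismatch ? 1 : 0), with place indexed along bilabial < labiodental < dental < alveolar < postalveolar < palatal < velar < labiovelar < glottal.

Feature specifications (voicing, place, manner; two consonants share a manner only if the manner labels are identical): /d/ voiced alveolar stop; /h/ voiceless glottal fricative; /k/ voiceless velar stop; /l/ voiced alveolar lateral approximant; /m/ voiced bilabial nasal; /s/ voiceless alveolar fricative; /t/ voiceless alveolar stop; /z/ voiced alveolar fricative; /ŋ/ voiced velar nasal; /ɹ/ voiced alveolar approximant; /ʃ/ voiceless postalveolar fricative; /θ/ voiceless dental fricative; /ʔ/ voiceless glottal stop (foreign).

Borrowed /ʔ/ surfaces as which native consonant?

/k/ is closest: same manner (stop), place distance 2 (glottal→velar), same voicing; total 2. Next closest is /h/ at distance 4.

k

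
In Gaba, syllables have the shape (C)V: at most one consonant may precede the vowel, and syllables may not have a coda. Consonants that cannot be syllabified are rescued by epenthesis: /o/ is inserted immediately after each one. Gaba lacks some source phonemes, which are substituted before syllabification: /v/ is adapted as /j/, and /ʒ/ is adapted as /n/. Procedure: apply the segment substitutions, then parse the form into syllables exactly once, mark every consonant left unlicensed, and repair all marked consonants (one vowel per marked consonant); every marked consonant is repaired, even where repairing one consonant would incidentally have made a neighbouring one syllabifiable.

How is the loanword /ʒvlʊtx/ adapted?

Substitution: /ʒ/ → /n/, /v/ → /j/, giving /njlʊtx/.
The consonants /n/, /j/, /t/, /x/ cannot be parsed into a legal (C)V syllable (no codas are permitted; onsets are limited to one consonant).
Each unlicensed consonant becomes the onset of a new syllable: /n/ → /no/, /j/ → /jo/, /t/ → /to/, /x/ → /xo/.

nojolʊtoxo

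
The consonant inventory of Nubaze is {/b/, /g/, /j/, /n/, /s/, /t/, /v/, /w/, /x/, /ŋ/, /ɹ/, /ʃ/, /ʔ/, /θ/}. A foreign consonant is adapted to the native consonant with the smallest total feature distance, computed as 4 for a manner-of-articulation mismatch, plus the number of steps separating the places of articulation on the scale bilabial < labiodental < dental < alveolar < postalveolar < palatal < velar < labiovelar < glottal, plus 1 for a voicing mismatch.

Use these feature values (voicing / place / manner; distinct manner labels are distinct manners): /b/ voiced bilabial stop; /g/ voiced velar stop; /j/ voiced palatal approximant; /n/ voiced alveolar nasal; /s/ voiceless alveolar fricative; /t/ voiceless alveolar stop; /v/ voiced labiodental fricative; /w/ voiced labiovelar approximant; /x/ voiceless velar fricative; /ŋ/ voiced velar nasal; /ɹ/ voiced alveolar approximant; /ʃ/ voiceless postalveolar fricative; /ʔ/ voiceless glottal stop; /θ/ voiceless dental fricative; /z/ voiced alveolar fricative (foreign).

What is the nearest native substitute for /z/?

s

/s/ is closest: same manner (fricative), place distance 0 (alveolar→alveolar), voicing differs (+1); total 1. Next closest is /v/ at distance 2.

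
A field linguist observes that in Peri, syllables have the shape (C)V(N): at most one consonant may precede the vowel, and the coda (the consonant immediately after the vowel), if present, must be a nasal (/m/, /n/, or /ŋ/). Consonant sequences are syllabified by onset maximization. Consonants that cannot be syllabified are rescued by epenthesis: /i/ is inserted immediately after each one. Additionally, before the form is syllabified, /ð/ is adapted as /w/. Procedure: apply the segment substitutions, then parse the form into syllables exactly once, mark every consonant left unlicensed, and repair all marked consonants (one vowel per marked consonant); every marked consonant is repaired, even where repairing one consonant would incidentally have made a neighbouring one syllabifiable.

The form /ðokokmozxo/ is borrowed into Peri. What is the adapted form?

Substitution: /ð/ → /w/, giving /wokokmozxo/.
Syllabifying with onset maximization leaves /k/, /z/ stranded (only a nasal (/m/, /n/, or /ŋ/) is licensed in coda position; onsets are limited to one consonant).
Epenthesis after each stranded consonant: /k/ → /ki/, /z/ → /zi/.

wokokimozixo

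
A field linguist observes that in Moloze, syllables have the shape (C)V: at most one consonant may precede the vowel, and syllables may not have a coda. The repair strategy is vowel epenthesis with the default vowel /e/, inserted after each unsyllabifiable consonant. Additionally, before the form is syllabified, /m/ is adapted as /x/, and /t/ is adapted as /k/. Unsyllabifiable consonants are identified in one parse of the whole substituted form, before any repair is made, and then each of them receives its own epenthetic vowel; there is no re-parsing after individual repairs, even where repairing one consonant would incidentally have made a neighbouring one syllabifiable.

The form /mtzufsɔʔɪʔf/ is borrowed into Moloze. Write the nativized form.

Substitution: /m/ → /x/, /t/ → /k/, giving /xkzufsɔʔɪʔf/.
Syllabifying with onset maximization leaves /x/, /k/, /f/, /ʔ/, /f/ stranded (no codas are permitted; onsets are limited to one consonant).
Inserting the epenthetic vowel yields /x/ → /xe/, /k/ → /ke/, /f/ → /fe/, /ʔ/ → /ʔe/, /f/ → /fe/.

xekezufesɔʔɪʔefe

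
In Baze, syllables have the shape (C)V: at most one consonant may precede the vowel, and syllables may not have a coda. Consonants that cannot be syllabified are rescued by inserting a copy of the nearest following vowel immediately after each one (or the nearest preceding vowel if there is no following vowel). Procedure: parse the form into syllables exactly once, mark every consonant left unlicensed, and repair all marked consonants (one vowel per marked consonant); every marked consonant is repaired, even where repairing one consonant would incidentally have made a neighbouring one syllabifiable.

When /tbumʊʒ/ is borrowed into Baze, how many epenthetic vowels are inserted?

2

The unsyllabifiable consonants are /t/, /ʒ/; each receives one epenthetic vowel.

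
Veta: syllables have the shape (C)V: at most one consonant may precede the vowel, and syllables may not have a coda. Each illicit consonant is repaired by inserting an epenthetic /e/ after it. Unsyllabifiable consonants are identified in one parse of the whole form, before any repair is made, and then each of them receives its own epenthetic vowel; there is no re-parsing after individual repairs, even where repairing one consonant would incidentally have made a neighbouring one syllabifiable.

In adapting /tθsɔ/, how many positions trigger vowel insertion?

2

The unsyllabifiable consonants are /t/, /θ/; each receives one epenthetic vowel.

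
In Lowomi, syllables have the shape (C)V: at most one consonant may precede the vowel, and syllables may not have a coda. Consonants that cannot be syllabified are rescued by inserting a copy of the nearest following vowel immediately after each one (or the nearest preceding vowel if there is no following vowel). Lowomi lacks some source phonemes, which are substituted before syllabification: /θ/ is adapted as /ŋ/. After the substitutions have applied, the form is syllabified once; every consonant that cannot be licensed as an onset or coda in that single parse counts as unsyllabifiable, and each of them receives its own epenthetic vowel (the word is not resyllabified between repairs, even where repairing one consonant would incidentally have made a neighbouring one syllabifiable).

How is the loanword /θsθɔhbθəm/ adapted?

ŋɔsɔŋɔhəbəŋəmə

Substitution: /θ/ → /ŋ/, giving /ŋsŋɔhbŋəm/.
Under (C)V, the unsyllabifiable consonants are /ŋ/, /s/, /h/, /b/, /m/ (no codas are permitted; onsets are limited to one consonant).
Inserting the epenthetic vowel yields /ŋ/ → /ŋɔ/, /s/ → /sɔ/, /h/ → /hə/, /b/ → /bə/, /m/ → /mə/.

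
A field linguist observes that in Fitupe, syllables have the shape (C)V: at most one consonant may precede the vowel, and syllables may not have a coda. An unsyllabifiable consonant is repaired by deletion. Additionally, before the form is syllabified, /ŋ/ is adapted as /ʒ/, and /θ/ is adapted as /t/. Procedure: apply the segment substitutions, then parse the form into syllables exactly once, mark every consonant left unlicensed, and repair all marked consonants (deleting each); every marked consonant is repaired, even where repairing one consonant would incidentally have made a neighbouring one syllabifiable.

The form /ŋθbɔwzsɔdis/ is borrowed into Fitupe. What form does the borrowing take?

bɔsɔdi

Substitution: /ŋ/ → /ʒ/, /θ/ → /t/, giving /ʒtbɔwzsɔdis/.
The consonants /ʒ/, /t/, /w/, /z/, /s/ cannot be parsed into a legal (C)V syllable (no codas are permitted; onsets are limited to one consonant).
Each unlicensed consonant is deleted: /ʒ/, /t/, /w/, /z/, /s/.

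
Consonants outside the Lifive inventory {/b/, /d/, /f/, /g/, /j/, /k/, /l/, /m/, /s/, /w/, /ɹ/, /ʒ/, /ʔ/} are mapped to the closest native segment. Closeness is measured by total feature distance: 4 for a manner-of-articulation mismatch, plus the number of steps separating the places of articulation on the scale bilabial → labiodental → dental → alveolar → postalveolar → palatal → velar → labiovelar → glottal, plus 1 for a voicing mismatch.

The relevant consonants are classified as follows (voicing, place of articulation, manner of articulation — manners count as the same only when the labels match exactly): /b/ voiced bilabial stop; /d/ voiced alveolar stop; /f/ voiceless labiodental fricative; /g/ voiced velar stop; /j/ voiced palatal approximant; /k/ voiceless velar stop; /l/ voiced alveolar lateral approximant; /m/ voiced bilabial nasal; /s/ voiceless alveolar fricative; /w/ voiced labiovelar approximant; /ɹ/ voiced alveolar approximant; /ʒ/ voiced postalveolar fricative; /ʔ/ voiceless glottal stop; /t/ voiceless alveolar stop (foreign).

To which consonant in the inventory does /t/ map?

d

/d/ is closest: same manner (stop), place distance 0 (alveolar→alveolar), voicing differs (+1); total 1. Next closest is /k/ at distance 3.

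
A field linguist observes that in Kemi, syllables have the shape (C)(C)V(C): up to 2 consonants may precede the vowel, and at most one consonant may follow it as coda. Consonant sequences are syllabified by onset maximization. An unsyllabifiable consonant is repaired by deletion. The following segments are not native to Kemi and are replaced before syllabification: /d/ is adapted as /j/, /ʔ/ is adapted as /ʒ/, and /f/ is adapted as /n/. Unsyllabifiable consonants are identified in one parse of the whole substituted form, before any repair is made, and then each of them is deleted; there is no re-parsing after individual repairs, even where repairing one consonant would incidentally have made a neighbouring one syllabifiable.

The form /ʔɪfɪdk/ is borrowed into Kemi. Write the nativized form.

ʒɪnɪj

Substitution: /ʔ/ → /ʒ/, /f/ → /n/, /d/ → /j/, giving /ʒɪnɪjk/.
Syllabifying with onset maximization leaves /k/ stranded (at most one coda consonant is licensed; onsets may contain at most 2 consonants).
Deleting the stranded consonants removes /k/.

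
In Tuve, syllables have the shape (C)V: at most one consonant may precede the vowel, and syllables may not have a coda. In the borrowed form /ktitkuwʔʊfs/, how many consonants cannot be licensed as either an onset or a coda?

The consonants /k/, /t/, /w/, /f/, /s/ cannot be parsed into a legal (C)V syllable (no codas are permitted; onsets are limited to one consonant).

5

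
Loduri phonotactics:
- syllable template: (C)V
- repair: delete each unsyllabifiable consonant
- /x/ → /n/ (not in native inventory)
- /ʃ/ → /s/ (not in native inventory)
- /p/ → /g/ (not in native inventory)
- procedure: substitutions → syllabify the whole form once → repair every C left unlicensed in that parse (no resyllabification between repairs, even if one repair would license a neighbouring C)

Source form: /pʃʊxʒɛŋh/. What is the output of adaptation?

Substitution: /p/ → /g/, /ʃ/ → /s/, /x/ → /n/, giving /gsʊnʒɛŋh/.
The consonants /g/, /n/, /ŋ/, /h/ cannot be parsed into a legal (C)V syllable (no codas are permitted; onsets are limited to one consonant).
Deletion applies to /g/, /n/, /ŋ/, /h/.

sʊʒɛ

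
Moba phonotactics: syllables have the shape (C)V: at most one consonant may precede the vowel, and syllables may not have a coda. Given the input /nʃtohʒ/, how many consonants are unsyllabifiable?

4

Syllabifying with onset maximization leaves /n/, /ʃ/, /h/, /ʒ/ stranded (no codas are permitted; onsets are limited to one consonant).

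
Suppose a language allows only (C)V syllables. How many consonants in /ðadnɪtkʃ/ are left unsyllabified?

Under (C)V, the unsyllabifiable consonants are /d/, /t/, /k/, /ʃ/ (no codas are permitted; onsets are limited to one consonant).

4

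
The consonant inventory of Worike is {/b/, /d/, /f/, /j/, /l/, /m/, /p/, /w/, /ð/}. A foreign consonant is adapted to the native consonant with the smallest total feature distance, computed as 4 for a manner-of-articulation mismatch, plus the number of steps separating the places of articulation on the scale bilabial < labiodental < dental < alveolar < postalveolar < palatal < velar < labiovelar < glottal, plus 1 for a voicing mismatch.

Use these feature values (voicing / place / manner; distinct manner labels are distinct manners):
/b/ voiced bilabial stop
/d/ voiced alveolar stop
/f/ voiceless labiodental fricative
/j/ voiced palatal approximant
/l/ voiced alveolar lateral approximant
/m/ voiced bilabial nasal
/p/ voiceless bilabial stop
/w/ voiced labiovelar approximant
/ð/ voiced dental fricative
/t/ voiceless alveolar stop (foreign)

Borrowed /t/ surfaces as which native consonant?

d

/d/ is closest: same manner (stop), place distance 0 (alveolar→alveolar), voicing differs (+1); total 1. Next closest is /p/ at distance 3.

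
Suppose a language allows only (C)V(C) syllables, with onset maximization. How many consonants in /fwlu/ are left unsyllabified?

The consonants /f/, /w/ cannot be parsed into a legal (C)V(C) syllable (at most one coda consonant is licensed; onsets are limited to one consonant).

2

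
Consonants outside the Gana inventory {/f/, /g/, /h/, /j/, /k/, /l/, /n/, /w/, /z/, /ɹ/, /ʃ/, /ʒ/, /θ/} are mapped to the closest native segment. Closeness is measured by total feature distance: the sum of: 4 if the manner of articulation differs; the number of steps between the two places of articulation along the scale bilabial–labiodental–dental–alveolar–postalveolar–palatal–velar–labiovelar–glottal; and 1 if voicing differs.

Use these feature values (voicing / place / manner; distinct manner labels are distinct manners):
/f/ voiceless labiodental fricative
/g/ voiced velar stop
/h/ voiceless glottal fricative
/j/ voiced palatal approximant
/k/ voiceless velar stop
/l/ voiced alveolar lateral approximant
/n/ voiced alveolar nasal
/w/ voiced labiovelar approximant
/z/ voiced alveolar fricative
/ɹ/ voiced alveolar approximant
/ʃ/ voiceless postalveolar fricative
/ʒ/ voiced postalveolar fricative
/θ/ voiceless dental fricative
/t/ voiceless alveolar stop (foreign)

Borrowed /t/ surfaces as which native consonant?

k

/k/ is closest: same manner (stop), place distance 3 (alveolar→velar), same voicing; total 3. Next closest is /g/ at distance 4.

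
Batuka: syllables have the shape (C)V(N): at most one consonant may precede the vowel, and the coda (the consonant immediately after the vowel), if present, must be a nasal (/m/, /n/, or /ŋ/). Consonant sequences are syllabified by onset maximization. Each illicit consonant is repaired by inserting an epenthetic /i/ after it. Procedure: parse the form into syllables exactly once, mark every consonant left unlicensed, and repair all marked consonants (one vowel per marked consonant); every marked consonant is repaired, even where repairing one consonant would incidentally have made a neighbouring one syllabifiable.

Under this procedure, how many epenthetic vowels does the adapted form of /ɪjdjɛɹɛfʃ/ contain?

The unsyllabifiable consonants are /j/, /d/, /f/, /ʃ/; each receives one epenthetic vowel.

4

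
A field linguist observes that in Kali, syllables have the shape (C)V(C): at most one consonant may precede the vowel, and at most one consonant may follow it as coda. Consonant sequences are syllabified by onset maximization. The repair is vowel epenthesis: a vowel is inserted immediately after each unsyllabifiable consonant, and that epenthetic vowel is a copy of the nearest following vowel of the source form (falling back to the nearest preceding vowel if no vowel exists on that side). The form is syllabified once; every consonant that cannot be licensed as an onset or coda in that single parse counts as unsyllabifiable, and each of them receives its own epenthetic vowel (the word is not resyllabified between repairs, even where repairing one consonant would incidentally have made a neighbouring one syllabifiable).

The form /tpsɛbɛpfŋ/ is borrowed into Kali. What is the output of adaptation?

Under (C)V(C), the unsyllabifiable consonants are /t/, /p/, /f/, /ŋ/ (at most one coda consonant is licensed; onsets are limited to one consonant).
Epenthesis after each stranded consonant: /t/ → /tɛ/, /p/ → /pɛ/, /f/ → /fɛ/, /ŋ/ → /ŋɛ/.

tɛpɛsɛbɛpfɛŋɛ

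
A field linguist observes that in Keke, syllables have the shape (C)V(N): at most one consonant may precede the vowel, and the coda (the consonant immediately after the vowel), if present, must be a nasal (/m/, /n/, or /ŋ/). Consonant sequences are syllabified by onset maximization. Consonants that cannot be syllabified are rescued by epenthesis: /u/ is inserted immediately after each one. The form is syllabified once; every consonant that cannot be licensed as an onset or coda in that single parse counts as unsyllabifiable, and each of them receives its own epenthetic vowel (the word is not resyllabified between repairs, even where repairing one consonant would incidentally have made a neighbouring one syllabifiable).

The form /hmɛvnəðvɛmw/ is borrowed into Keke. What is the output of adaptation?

humɛvunəðuvɛmwu

Under (C)V(N), the unsyllabifiable consonants are /h/, /v/, /ð/, /w/ (only a nasal (/m/, /n/, or /ŋ/) is licensed in coda position; onsets are limited to one consonant).
Epenthesis after each stranded consonant: /h/ → /hu/, /v/ → /vu/, /ð/ → /ðu/, /w/ → /wu/.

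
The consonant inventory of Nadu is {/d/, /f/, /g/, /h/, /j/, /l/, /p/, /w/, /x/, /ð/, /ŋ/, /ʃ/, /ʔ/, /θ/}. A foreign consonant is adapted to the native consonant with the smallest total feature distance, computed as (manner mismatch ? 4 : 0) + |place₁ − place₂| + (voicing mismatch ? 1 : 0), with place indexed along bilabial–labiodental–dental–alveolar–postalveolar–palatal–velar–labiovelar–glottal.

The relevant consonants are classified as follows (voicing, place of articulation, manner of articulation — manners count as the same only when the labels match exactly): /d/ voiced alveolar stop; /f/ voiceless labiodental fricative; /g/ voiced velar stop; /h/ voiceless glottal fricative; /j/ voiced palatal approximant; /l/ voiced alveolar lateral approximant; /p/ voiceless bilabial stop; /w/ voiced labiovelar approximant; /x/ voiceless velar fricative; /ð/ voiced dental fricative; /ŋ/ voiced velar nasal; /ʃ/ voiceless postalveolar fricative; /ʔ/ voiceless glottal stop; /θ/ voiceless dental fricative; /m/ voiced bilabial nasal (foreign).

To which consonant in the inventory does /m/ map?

/p/ is closest: manner differs (nasal→stop, +4), place distance 0 (bilabial→bilabial), voicing differs (+1); total 5. Next closest is /f/ at distance 6.

p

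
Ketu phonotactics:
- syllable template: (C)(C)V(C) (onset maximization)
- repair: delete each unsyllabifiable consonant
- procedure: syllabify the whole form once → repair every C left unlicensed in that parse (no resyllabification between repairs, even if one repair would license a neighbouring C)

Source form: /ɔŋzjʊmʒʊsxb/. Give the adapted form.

ɔŋzjʊmʒʊs

Under (C)(C)V(C), the unsyllabifiable consonants are /x/, /b/ (at most one coda consonant is licensed; onsets may contain at most 2 consonants).
Deleting the stranded consonants removes /x/, /b/.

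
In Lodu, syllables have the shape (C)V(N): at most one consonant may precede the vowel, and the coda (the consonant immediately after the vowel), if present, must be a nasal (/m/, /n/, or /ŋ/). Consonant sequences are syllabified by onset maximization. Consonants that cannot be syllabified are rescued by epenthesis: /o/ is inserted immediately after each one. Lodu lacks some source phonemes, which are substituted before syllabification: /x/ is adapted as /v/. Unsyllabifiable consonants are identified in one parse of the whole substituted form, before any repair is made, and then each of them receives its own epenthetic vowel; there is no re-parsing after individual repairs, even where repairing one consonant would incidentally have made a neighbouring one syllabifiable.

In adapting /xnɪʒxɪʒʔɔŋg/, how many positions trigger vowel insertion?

After substitution the input is /vnɪʒvɪʒʔɔŋg/.
The unsyllabifiable consonants are /v/, /ʒ/, /ʒ/, /g/; each receives one epenthetic vowel.

4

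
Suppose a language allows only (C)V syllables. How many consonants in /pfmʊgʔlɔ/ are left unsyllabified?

4

Syllabifying with onset maximization leaves /p/, /f/, /g/, /ʔ/ stranded (no codas are permitted; onsets are limited to one consonant).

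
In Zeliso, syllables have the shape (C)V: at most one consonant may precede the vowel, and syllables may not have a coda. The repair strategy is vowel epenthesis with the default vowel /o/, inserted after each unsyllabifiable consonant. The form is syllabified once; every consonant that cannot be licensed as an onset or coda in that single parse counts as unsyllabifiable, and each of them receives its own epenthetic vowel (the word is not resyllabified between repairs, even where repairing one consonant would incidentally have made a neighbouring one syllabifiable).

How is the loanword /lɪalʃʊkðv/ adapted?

lɪaloʃʊkoðovo

Under (C)V, the unsyllabifiable consonants are /l/, /k/, /ð/, /v/ (no codas are permitted; onsets are limited to one consonant).
Inserting the epenthetic vowel yields /l/ → /lo/, /k/ → /ko/, /ð/ → /ðo/, /v/ → /vo/.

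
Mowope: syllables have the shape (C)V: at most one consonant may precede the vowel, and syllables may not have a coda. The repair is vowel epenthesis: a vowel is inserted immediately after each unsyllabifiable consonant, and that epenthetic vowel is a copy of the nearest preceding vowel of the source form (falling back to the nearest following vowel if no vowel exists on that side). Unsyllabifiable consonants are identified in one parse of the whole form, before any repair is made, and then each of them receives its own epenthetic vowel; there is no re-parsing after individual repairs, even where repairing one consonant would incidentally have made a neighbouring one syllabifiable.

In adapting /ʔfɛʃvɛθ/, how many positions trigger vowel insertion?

3

The unsyllabifiable consonants are /ʔ/, /ʃ/, /θ/; each receives one epenthetic vowel.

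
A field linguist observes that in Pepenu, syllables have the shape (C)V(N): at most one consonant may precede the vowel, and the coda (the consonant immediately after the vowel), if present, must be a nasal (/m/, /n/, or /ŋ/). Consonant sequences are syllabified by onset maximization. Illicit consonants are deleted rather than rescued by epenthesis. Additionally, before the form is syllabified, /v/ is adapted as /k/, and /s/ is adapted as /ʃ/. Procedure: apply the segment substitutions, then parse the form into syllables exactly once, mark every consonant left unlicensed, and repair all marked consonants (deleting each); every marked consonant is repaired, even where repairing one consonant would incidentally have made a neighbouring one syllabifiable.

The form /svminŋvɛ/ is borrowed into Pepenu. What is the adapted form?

minkɛ

Substitution: /s/ → /ʃ/, /v/ → /k/, giving /ʃkminŋkɛ/.
Syllabifying with onset maximization leaves /ʃ/, /k/, /ŋ/ stranded (only a nasal (/m/, /n/, or /ŋ/) is licensed in coda position; onsets are limited to one consonant).
Deleting the stranded consonants removes /ʃ/, /k/, /ŋ/.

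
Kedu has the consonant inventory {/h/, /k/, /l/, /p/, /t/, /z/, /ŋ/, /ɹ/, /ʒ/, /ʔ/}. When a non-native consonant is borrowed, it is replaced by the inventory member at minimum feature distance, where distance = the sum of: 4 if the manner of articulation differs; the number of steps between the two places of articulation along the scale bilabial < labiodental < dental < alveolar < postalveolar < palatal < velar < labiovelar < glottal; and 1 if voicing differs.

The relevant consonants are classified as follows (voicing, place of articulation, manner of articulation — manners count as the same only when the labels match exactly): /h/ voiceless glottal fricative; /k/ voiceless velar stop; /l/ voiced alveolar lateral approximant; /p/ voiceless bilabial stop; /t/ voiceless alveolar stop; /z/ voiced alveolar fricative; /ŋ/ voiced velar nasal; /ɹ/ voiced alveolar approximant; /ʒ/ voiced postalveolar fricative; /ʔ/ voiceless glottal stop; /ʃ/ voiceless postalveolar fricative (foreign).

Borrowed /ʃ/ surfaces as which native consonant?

ʒ

/ʒ/ is closest: same manner (fricative), place distance 0 (postalveolar→postalveolar), voicing differs (+1); total 1. Next closest is /z/ at distance 2.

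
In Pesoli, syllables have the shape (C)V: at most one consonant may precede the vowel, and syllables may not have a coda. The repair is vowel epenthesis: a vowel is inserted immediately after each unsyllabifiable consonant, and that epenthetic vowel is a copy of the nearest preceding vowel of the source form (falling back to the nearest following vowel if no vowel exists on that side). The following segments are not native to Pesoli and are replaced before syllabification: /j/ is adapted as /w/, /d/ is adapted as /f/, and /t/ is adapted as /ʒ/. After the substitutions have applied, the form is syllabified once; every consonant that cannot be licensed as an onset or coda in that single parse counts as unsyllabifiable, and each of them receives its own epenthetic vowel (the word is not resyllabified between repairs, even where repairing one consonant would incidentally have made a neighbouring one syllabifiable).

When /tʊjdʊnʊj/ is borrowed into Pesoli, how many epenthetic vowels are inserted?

After substitution the input is /ʒʊwfʊnʊw/.
The unsyllabifiable consonants are /w/, /w/; each receives one epenthetic vowel.

2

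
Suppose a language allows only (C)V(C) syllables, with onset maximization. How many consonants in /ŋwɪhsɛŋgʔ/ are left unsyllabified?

Under (C)V(C), the unsyllabifiable consonants are /ŋ/, /g/, /ʔ/ (at most one coda consonant is licensed; onsets are limited to one consonant).

3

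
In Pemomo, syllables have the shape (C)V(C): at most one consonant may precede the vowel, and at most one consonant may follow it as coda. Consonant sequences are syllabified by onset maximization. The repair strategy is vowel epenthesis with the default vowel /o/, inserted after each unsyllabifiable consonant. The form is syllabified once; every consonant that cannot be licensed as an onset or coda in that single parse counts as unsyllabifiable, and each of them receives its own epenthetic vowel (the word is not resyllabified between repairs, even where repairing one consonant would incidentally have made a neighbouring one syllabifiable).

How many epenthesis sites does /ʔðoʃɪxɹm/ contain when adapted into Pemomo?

The unsyllabifiable consonants are /ʔ/, /ɹ/, /m/; each receives one epenthetic vowel.

3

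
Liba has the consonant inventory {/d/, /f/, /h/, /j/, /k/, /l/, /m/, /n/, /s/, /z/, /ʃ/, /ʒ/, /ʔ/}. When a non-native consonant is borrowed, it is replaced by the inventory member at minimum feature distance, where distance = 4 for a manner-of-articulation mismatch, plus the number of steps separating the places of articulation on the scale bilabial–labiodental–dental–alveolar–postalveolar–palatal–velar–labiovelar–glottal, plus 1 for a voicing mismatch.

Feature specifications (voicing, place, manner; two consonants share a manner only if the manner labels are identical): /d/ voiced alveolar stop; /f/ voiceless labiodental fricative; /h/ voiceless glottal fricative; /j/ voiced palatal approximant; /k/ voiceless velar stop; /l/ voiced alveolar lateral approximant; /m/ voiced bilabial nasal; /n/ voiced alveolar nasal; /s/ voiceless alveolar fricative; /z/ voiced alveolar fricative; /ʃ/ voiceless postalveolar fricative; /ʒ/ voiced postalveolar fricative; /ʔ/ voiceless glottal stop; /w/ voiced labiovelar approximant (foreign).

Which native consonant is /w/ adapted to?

j

/j/ is closest: same manner (approximant), place distance 2 (labiovelar→palatal), same voicing; total 2. Next closest is /h/ at distance 6.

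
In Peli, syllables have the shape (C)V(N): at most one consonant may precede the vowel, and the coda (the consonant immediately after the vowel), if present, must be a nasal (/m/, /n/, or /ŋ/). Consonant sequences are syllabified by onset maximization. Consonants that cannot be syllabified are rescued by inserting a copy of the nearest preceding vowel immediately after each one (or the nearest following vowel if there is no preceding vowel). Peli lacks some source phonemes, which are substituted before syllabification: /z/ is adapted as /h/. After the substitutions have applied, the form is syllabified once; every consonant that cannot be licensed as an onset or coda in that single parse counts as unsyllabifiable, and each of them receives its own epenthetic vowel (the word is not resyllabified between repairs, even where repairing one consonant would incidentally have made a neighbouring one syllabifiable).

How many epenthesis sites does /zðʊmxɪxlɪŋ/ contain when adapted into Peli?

2

After substitution the input is /hðʊmxɪxlɪŋ/.
The unsyllabifiable consonants are /h/, /x/; each receives one epenthetic vowel.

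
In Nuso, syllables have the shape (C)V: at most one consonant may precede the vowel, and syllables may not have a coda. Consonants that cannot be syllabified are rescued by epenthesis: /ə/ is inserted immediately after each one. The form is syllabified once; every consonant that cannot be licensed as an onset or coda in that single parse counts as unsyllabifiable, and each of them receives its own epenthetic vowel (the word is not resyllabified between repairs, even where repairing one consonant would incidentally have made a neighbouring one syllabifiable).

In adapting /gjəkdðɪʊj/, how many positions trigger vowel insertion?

The unsyllabifiable consonants are /g/, /k/, /d/, /j/; each receives one epenthetic vowel.

4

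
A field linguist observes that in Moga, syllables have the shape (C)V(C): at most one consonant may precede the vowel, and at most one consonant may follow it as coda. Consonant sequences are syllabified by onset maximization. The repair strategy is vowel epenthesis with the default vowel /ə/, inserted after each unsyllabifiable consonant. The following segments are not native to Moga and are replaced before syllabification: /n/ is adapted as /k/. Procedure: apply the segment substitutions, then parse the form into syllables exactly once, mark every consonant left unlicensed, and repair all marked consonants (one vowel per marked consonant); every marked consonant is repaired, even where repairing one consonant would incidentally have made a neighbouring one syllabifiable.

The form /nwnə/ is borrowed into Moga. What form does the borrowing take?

kəwəkə

Substitution: /n/ → /k/, giving /kwkə/.
The consonants /k/, /w/ cannot be parsed into a legal (C)V(C) syllable (at most one coda consonant is licensed; onsets are limited to one consonant).
Epenthesis after each stranded consonant: /k/ → /kə/, /w/ → /wə/.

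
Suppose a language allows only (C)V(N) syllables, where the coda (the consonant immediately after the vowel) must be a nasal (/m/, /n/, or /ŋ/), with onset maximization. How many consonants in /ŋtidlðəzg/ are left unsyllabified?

Syllabifying with onset maximization leaves /ŋ/, /d/, /l/, /z/, /g/ stranded (only a nasal (/m/, /n/, or /ŋ/) is licensed in coda position; onsets are limited to one consonant).

5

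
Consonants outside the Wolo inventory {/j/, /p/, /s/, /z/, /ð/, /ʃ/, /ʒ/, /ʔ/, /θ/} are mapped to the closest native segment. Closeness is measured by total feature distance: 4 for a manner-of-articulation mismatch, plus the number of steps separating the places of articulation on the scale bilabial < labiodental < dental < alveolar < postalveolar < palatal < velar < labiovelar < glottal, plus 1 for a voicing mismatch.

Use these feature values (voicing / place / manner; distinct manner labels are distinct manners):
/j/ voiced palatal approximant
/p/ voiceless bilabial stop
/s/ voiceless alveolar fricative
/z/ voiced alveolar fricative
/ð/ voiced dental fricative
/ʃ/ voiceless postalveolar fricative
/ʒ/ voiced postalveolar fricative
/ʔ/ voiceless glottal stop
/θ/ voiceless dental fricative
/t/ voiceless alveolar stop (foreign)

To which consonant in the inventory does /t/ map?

/p/ is closest: same manner (stop), place distance 3 (alveolar→bilabial), same voicing; total 3. Next closest is /s/ at distance 4.

p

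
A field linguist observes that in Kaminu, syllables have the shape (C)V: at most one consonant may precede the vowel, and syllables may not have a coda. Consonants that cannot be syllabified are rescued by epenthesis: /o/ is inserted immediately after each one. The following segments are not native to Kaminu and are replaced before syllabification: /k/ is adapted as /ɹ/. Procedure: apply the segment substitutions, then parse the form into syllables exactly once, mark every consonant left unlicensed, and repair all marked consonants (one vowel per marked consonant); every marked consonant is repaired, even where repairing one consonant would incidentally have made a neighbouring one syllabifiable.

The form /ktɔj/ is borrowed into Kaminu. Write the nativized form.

ɹotɔjo

Substitution: /k/ → /ɹ/, giving /ɹtɔj/.
Under (C)V, the unsyllabifiable consonants are /ɹ/, /j/ (no codas are permitted; onsets are limited to one consonant).
Inserting the epenthetic vowel yields /ɹ/ → /ɹo/, /j/ → /jo/.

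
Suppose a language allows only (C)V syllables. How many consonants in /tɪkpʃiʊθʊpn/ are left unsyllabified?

4

Syllabifying with onset maximization leaves /k/, /p/, /p/, /n/ stranded (no codas are permitted; onsets are limited to one consonant).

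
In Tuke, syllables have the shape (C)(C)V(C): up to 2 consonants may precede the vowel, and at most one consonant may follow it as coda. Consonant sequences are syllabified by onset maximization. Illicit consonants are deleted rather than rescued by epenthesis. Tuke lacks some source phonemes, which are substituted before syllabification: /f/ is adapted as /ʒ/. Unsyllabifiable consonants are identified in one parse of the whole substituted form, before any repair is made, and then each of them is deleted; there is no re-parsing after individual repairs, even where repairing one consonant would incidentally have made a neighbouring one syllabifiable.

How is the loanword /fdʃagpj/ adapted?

Substitution: /f/ → /ʒ/, giving /ʒdʃagpj/.
Syllabifying with onset maximization leaves /ʒ/, /p/, /j/ stranded (at most one coda consonant is licensed; onsets may contain at most 2 consonants).
Each unlicensed consonant is deleted: /ʒ/, /p/, /j/.

dʃag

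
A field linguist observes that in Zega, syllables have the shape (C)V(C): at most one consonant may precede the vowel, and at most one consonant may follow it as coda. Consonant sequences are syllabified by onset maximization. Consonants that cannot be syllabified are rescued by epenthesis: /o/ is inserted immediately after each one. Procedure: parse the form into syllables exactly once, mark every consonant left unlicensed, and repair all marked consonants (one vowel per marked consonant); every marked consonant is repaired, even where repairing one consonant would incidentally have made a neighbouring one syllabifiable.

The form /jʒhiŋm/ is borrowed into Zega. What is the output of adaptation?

joʒohiŋmo

The consonants /j/, /ʒ/, /m/ cannot be parsed into a legal (C)V(C) syllable (at most one coda consonant is licensed; onsets are limited to one consonant).
Epenthesis after each stranded consonant: /j/ → /jo/, /ʒ/ → /ʒo/, /m/ → /mo/.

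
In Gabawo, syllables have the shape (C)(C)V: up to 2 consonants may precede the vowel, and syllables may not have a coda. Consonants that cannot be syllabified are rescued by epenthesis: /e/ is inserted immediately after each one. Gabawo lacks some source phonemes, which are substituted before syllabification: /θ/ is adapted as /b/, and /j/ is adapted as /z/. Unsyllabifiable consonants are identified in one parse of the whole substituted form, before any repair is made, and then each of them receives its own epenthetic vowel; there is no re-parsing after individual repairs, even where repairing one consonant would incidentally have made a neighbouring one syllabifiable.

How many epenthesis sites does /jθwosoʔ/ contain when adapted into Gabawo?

After substitution the input is /zbwosoʔ/.
The unsyllabifiable consonants are /z/, /ʔ/; each receives one epenthetic vowel.

2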